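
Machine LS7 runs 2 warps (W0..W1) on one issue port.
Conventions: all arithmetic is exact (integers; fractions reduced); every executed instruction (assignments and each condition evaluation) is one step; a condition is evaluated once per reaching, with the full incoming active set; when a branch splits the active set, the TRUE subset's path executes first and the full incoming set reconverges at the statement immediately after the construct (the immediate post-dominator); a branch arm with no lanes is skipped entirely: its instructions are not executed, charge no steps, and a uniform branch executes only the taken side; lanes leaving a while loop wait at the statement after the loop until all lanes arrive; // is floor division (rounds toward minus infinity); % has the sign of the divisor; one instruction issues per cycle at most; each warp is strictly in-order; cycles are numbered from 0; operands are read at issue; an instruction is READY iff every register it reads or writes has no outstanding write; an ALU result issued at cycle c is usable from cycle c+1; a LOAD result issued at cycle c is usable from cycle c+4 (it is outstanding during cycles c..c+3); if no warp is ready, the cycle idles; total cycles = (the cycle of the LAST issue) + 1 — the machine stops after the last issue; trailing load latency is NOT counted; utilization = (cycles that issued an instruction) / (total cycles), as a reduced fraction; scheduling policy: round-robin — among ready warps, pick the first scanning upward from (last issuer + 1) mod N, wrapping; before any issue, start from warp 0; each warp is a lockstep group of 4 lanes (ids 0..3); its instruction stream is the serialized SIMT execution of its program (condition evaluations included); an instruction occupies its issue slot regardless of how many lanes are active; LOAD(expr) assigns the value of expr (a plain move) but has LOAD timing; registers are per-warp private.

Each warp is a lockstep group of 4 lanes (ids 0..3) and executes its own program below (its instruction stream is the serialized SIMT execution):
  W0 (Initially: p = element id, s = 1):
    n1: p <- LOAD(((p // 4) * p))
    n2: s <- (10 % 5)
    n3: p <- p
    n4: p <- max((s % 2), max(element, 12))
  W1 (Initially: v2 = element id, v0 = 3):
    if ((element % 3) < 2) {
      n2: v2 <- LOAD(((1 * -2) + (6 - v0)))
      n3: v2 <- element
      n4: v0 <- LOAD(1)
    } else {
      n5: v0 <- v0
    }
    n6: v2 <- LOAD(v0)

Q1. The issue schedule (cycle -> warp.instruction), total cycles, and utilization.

cycle 0: W0.I0
cycle 1: W1.I0
cycle 2: W0.I1
cycle 3: W1.I1
cycle 4: W0.I2
cycle 5: W0.I3
cycle 6: idle
cycle 7: W1.I2
cycle 8: W1.I3
cycle 9: idle
cycle 10: idle
cycle 11: idle
cycle 12: W1.I4
cycle 13: W1.I5

Answer: 14 cycles, utilization 5/7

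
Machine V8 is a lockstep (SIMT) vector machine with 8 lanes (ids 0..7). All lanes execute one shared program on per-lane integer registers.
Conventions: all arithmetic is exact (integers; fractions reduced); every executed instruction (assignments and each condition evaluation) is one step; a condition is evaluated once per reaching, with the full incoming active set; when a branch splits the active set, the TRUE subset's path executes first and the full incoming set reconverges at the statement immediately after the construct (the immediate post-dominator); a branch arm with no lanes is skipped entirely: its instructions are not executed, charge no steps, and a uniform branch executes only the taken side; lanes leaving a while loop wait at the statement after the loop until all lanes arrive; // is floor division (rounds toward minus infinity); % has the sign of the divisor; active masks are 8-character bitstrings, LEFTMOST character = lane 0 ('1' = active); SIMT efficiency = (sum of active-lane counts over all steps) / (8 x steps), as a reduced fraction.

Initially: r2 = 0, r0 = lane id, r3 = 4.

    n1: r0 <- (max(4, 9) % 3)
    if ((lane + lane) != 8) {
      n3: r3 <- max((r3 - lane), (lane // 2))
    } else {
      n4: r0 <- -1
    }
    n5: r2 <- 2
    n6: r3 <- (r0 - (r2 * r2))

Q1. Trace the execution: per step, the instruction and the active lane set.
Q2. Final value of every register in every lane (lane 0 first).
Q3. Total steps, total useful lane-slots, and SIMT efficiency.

step 0: r0 <- (max(4, 9) % 3)        11111111
step 1: eval ((lane + lane) != 8)    11111111
step 2: r3 <- max((r3 - lane), (lane // 2)) 11110111
step 3: r0 <- -1                     00001000
step 4: r2 <- 2                      11111111
step 5: r3 <- (r0 - (r2 * r2))       11111111

Answer: 6 steps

r2: 2,2,2,2,2,2,2,2
r0: 0,0,0,0,-1,0,0,0
r3: -4,-4,-4,-4,-5,-4,-4,-4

steps = 6; useful = 40; efficiency = 40/48 = 5/6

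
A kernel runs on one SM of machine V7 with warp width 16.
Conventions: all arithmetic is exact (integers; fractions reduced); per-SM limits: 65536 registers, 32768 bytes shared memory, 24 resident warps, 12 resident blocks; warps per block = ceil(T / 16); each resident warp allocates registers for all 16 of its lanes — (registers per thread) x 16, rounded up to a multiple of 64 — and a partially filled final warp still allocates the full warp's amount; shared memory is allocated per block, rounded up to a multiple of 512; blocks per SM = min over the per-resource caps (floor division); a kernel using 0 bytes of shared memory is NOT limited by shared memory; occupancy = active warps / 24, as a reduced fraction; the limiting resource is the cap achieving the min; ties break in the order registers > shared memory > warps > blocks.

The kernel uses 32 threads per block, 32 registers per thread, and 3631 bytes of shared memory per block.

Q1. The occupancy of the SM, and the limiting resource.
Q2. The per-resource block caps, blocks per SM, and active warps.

Answer: occupancy 2/3, limited by shared memory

registers: 64 blocks
shared memory: 8 blocks
warps: 12 blocks
blocks: 12 blocks

Answer: 8 blocks, 16 active warps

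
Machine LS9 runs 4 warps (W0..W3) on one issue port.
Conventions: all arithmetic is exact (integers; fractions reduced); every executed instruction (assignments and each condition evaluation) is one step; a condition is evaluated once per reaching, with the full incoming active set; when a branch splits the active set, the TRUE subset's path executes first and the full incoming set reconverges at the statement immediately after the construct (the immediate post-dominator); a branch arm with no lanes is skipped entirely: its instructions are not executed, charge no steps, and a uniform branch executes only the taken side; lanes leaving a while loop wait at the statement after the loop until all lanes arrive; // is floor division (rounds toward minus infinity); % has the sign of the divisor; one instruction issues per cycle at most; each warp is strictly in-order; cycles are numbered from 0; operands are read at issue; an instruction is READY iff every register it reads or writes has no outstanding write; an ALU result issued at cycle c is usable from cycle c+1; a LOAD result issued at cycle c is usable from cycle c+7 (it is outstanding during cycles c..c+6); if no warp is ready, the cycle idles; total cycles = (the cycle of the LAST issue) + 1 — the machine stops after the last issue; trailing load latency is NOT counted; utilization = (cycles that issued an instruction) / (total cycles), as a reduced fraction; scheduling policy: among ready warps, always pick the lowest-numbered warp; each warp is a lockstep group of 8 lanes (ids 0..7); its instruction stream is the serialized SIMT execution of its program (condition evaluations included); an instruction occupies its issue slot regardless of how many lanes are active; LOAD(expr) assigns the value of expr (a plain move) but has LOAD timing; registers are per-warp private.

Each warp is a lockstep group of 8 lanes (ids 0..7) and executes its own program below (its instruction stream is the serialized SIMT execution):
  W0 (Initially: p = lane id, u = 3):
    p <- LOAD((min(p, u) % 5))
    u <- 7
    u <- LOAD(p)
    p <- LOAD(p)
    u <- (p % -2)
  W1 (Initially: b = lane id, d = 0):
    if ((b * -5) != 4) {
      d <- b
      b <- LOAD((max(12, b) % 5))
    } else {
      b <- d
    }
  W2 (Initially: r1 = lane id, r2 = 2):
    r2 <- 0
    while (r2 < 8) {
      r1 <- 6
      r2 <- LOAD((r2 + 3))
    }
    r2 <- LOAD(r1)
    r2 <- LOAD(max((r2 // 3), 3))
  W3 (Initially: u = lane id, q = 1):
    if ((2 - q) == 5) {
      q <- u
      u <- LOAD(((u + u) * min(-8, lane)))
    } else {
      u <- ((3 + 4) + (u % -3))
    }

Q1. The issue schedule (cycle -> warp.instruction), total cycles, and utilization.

cycle 0: W0.I0
cycle 1: W0.I1
cycle 2: W1.I0
cycle 3: W1.I1
cycle 4: W1.I2
cycle 5: W2.I0
cycle 6: W2.I1
cycle 7: W0.I2
cycle 8: W0.I3
cycle 9: W2.I2
cycle 10: W2.I3
cycle 11: W3.I0
cycle 12: W3.I1
cycle 13: idle
cycle 14: idle
cycle 15: W0.I4
cycle 16: idle
cycle 17: W2.I4
cycle 18: W2.I5
cycle 19: W2.I6
cycle 20: idle
cycle 21: idle
cycle 22: idle
cycle 23: idle
cycle 24: idle
cycle 25: idle
cycle 26: W2.I7
cycle 27: W2.I8
cycle 28: W2.I9
cycle 29: idle
cycle 30: idle
cycle 31: idle
cycle 32: idle
cycle 33: idle
cycle 34: idle
cycle 35: W2.I10
cycle 36: W2.I11
cycle 37: idle
cycle 38: idle
cycle 39: idle
cycle 40: idle
cycle 41: idle
cycle 42: idle
cycle 43: W2.I12

Answer: 44 cycles, utilization 23/44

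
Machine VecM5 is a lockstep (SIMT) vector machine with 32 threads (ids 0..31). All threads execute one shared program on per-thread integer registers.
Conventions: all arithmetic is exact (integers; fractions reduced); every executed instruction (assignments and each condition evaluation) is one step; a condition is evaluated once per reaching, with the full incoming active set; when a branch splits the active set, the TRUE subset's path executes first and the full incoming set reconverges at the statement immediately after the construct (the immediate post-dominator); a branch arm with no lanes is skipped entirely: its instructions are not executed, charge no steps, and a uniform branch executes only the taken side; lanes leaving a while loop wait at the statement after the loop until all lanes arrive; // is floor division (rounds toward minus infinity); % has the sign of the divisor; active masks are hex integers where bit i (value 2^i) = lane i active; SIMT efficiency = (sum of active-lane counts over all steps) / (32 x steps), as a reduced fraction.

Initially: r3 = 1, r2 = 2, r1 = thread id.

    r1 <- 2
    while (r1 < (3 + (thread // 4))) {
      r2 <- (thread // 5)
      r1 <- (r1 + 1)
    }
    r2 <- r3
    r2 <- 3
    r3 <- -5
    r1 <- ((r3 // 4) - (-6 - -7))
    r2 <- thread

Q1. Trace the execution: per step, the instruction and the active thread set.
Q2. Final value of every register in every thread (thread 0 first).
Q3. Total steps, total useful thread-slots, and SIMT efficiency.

step 0: r1 <- 2                      0xffffffff
step 1: eval (r1 < (3 + (thread // 4))) 0xffffffff
step 2: r2 <- (thread // 5)          0xffffffff
step 3: r1 <- (r1 + 1)               0xffffffff
step 4: eval (r1 < (3 + (thread // 4))) 0xffffffff
step 5: r2 <- (thread // 5)          0xfffffff0
step 6: r1 <- (r1 + 1)               0xfffffff0
step 7: eval (r1 < (3 + (thread // 4))) 0xfffffff0
step 8: r2 <- (thread // 5)          0xffffff00
step 9: r1 <- (r1 + 1)               0xffffff00
step 10: eval (r1 < (3 + (thread // 4))) 0xffffff00
step 11: r2 <- (thread // 5)          0xfffff000
step 12: r1 <- (r1 + 1)               0xfffff000
step 13: eval (r1 < (3 + (thread // 4))) 0xfffff000
step 14: r2 <- (thread // 5)          0xffff0000
step 15: r1 <- (r1 + 1)               0xffff0000
step 16: eval (r1 < (3 + (thread // 4))) 0xffff0000
step 17: r2 <- (thread // 5)          0xfff00000
step 18: r1 <- (r1 + 1)               0xfff00000
step 19: eval (r1 < (3 + (thread // 4))) 0xfff00000
step 20: r2 <- (thread // 5)          0xff000000
step 21: r1 <- (r1 + 1)               0xff000000
step 22: eval (r1 < (3 + (thread // 4))) 0xff000000
step 23: r2 <- (thread // 5)          0xf0000000
step 24: r1 <- (r1 + 1)               0xf0000000
step 25: eval (r1 < (3 + (thread // 4))) 0xf0000000
step 26: r2 <- r3                     0xffffffff
step 27: r2 <- 3                      0xffffffff
step 28: r3 <- -5                     0xffffffff
step 29: r1 <- ((r3 // 4) - (-6 - -7)) 0xffffffff
step 30: r2 <- thread                 0xffffffff

Answer: 31 steps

r3: -5,-5,-5,-5,-5,-5,-5,-5,-5,-5,-5,-5,-5,-5,-5,-5,-5,-5,-5,-5,-5,-5,-5,-5,-5,-5,-5,-5,-5,-5,-5,-5
r2: 0,1,2,3,4,5,6,7,8,9,10,11,12,13,14,15,16,17,18,19,20,21,22,23,24,25,26,27,28,29,30,31
r1: -3,-3,-3,-3,-3,-3,-3,-3,-3,-3,-3,-3,-3,-3,-3,-3,-3,-3,-3,-3,-3,-3,-3,-3,-3,-3,-3,-3,-3,-3,-3,-3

steps = 31; useful = 656; efficiency = 656/992 = 41/62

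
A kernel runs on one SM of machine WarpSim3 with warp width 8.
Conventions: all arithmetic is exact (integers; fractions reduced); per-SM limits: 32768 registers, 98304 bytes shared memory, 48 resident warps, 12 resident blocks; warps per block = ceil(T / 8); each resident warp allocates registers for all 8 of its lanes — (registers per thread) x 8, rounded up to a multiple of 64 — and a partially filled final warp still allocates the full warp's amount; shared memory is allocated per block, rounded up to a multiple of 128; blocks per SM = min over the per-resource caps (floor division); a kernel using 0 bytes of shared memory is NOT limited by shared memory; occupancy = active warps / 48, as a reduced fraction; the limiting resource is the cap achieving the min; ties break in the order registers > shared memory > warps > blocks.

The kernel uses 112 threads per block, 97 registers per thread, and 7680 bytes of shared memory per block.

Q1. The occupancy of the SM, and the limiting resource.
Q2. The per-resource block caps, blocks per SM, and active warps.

Answer: occupancy 7/12, limited by registers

registers: 2 blocks
shared memory: 12 blocks
warps: 3 blocks
blocks: 12 blocks

Answer: 2 blocks, 28 active warps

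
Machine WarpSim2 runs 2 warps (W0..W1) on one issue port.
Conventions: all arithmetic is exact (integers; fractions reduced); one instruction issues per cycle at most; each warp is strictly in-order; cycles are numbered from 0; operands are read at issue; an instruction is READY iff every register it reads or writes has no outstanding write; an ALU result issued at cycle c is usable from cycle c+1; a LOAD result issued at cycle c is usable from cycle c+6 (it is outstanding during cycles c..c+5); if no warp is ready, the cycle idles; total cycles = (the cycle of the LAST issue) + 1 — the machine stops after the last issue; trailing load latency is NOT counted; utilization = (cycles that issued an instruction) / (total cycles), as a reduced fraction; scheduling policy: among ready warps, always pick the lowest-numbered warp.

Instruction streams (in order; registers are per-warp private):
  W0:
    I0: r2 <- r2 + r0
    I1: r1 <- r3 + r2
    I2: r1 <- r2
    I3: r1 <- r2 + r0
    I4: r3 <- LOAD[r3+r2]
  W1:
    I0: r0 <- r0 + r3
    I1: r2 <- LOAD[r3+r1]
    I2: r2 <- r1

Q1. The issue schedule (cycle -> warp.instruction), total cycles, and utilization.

cycle 0: W0.I0
cycle 1: W0.I1
cycle 2: W0.I2
cycle 3: W0.I3
cycle 4: W0.I4
cycle 5: W1.I0
cycle 6: W1.I1
cycle 7: idle
cycle 8: idle
cycle 9: idle
cycle 10: idle
cycle 11: idle
cycle 12: W1.I2

Answer: 13 cycles, utilization 8/13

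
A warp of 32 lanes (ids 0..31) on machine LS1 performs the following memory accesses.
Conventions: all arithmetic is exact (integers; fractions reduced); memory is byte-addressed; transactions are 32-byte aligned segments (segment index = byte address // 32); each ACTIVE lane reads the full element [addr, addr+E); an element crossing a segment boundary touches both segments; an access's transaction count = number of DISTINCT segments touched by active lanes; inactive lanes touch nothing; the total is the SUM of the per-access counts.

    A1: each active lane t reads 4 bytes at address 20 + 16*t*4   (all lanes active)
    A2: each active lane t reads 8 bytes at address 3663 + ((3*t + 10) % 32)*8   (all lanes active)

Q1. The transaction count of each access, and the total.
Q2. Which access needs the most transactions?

A1: 32 transactions
A2: 9 transactions

Answer: 32,9; total 41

Answer: A1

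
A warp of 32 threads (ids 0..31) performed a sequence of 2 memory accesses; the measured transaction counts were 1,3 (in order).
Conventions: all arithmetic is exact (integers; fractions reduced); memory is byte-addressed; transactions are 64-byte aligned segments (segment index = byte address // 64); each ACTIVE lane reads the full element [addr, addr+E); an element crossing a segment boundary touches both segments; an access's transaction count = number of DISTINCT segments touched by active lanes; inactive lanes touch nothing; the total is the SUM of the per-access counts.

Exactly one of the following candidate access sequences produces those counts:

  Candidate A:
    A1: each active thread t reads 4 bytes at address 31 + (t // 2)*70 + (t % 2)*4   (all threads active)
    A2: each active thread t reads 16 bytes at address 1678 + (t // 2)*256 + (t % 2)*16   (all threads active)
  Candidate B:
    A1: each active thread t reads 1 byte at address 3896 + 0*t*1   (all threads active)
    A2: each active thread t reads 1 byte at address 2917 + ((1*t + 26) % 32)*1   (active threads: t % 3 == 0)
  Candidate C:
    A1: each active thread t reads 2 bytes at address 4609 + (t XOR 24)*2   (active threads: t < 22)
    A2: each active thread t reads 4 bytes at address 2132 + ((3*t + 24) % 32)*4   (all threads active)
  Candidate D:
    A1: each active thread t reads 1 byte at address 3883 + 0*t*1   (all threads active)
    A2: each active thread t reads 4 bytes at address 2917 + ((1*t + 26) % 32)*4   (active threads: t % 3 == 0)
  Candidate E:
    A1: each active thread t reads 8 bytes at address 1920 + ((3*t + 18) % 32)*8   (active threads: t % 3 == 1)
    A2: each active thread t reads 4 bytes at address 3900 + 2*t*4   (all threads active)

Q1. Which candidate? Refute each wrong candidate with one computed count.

A: A1 gives 18 transactions, not 1
B: A2 gives 2 transactions, not 3
C: A1 gives 2 transactions, not 1
E: A1 gives 4 transactions, not 1
D: all counts match (1,3)

Answer: D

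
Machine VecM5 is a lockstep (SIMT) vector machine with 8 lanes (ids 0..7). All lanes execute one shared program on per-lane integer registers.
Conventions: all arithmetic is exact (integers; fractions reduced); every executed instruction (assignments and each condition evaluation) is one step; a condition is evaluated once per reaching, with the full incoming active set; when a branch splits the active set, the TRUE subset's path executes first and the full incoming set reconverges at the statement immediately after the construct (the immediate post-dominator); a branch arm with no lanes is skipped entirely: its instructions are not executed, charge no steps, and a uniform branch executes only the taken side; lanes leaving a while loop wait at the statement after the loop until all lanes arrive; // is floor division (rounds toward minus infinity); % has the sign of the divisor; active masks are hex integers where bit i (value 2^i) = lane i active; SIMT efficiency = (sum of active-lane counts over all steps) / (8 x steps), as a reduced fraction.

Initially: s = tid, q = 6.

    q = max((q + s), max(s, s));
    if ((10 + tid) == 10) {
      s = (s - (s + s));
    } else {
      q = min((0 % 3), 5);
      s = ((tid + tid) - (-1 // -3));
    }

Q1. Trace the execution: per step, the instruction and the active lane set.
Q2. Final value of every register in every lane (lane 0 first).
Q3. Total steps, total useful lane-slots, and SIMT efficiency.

step 0: q <- max((q + s), max(s, s)) 0xff
step 1: eval ((10 + tid) == 10)      0xff
step 2: s <- (s - (s + s))           0x01
step 3: q <- min((0 % 3), 5)         0xfe
step 4: s <- ((tid + tid) - (-1 // -3)) 0xfe

Answer: 5 steps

s: 0,2,4,6,8,10,12,14
q: 6,0,0,0,0,0,0,0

steps = 5; useful = 31; efficiency = 31/40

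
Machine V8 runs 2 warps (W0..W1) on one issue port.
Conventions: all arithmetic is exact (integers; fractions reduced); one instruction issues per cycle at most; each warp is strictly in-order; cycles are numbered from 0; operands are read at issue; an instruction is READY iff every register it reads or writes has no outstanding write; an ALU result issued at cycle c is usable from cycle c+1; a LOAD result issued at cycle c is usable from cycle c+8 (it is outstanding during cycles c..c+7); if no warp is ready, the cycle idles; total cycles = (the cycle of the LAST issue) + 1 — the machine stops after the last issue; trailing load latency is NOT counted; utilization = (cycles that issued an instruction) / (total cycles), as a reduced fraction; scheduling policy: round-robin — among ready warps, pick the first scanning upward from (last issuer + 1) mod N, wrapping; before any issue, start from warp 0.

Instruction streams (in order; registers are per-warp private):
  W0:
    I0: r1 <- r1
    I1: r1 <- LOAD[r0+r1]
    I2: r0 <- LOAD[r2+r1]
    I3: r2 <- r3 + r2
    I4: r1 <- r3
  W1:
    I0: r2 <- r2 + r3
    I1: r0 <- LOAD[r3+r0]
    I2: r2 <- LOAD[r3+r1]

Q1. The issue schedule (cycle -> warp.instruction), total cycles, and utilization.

cycle 0: W0.I0
cycle 1: W1.I0
cycle 2: W0.I1
cycle 3: W1.I1
cycle 4: W1.I2
cycle 5: idle
cycle 6: idle
cycle 7: idle
cycle 8: idle
cycle 9: idle
cycle 10: W0.I2
cycle 11: W0.I3
cycle 12: W0.I4

Answer: 13 cycles, utilization 8/13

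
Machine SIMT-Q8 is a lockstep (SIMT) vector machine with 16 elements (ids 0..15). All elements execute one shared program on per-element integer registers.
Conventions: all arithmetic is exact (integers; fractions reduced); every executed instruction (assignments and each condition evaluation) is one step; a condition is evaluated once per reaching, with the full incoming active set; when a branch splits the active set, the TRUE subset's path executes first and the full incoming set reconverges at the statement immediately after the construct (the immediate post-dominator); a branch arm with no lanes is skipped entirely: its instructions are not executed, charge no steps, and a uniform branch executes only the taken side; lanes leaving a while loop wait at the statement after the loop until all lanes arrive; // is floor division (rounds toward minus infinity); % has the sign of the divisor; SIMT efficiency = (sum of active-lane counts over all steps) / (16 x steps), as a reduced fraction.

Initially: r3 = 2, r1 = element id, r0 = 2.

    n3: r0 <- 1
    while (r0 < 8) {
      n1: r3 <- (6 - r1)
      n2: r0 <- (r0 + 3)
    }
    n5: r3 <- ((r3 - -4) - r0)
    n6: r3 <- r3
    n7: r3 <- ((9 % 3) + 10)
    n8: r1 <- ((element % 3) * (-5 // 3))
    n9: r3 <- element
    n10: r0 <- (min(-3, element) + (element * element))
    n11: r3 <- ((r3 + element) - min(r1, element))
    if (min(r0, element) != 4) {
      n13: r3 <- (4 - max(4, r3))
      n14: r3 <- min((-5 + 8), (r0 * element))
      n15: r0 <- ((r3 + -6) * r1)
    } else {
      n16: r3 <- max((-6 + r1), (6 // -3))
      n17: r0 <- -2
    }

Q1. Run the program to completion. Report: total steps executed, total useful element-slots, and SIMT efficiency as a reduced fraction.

Answer: 24 steps, 351 useful, 117/128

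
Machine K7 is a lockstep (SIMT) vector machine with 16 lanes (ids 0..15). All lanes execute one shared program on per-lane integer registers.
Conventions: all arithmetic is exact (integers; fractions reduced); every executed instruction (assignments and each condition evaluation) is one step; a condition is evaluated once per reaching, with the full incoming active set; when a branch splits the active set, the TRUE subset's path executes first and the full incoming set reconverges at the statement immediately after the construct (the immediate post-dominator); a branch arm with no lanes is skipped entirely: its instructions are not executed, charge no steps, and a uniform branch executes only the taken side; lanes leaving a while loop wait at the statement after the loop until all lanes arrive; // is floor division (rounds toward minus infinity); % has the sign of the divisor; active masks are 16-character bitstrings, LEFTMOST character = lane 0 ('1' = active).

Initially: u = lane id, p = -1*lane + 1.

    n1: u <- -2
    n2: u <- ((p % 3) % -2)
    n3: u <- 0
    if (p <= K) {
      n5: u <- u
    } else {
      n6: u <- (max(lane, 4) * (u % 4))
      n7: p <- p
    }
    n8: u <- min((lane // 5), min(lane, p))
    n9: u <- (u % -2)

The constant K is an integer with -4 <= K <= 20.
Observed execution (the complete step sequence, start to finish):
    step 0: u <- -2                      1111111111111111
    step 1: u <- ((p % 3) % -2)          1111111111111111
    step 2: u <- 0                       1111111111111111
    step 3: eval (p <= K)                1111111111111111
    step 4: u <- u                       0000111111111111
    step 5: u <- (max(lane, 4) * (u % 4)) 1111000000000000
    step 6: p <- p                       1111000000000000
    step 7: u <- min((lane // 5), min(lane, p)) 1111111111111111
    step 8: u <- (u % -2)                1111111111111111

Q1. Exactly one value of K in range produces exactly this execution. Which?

Answer: K = -3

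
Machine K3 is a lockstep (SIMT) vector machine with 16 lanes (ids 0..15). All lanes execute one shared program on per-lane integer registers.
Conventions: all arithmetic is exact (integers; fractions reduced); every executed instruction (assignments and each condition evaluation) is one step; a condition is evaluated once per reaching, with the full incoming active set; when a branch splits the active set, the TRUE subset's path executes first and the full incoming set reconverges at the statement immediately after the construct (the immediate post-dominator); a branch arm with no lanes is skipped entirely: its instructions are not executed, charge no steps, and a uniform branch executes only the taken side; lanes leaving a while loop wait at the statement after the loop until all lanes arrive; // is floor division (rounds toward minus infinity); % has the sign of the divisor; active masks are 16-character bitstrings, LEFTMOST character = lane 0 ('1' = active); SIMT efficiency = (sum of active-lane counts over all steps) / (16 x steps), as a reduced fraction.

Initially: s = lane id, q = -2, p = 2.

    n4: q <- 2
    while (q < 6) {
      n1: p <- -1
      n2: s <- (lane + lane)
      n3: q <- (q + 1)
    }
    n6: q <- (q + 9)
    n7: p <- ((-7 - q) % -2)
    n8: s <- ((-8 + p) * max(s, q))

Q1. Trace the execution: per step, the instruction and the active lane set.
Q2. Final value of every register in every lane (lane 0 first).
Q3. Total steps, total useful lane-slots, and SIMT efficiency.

step 0: q <- 2                       1111111111111111
step 1: eval (q < 6)                 1111111111111111
step 2: p <- -1                      1111111111111111
step 3: s <- (lane + lane)           1111111111111111
step 4: q <- (q + 1)                 1111111111111111
step 5: eval (q < 6)                 1111111111111111
step 6: p <- -1                      1111111111111111
step 7: s <- (lane + lane)           1111111111111111
step 8: q <- (q + 1)                 1111111111111111
step 9: eval (q < 6)                 1111111111111111
step 10: p <- -1                      1111111111111111
step 11: s <- (lane + lane)           1111111111111111
step 12: q <- (q + 1)                 1111111111111111
step 13: eval (q < 6)                 1111111111111111
step 14: p <- -1                      1111111111111111
step 15: s <- (lane + lane)           1111111111111111
step 16: q <- (q + 1)                 1111111111111111
step 17: eval (q < 6)                 1111111111111111
step 18: q <- (q + 9)                 1111111111111111
step 19: p <- ((-7 - q) % -2)         1111111111111111
step 20: s <- ((-8 + p) * max(s, q))  1111111111111111

Answer: 21 steps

s: -120,-120,-120,-120,-120,-120,-120,-120,-128,-144,-160,-176,-192,-208,-224,-240
q: 15,15,15,15,15,15,15,15,15,15,15,15,15,15,15,15
p: 0,0,0,0,0,0,0,0,0,0,0,0,0,0,0,0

steps = 21; useful = 336; efficiency = 336/336 = 1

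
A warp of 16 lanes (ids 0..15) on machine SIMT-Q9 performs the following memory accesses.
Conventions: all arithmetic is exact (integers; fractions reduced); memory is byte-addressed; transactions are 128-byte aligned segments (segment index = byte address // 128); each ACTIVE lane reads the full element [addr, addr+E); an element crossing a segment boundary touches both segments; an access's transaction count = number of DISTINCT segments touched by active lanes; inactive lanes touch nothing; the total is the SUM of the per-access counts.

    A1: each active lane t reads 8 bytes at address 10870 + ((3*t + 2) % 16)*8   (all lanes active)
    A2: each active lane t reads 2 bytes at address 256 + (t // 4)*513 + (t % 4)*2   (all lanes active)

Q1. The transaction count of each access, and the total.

A1: 2 transactions
A2: 4 transactions

Answer: 2,4; total 6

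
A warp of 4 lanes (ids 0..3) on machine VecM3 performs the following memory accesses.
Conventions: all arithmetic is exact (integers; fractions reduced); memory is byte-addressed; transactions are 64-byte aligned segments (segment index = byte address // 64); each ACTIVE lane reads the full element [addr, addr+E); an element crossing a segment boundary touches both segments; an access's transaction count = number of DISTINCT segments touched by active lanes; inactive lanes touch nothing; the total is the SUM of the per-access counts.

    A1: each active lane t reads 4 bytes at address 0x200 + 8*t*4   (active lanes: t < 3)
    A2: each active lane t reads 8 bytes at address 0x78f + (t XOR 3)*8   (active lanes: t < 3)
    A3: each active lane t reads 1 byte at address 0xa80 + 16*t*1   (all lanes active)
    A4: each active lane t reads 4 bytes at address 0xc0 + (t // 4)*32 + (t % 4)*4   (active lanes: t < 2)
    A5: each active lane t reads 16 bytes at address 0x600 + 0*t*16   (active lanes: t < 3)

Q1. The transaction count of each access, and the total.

A1: 2 transactions
A2: 1 transaction
A3: 1 transaction
A4: 1 transaction
A5: 1 transaction

Answer: 2,1,1,1,1; total 6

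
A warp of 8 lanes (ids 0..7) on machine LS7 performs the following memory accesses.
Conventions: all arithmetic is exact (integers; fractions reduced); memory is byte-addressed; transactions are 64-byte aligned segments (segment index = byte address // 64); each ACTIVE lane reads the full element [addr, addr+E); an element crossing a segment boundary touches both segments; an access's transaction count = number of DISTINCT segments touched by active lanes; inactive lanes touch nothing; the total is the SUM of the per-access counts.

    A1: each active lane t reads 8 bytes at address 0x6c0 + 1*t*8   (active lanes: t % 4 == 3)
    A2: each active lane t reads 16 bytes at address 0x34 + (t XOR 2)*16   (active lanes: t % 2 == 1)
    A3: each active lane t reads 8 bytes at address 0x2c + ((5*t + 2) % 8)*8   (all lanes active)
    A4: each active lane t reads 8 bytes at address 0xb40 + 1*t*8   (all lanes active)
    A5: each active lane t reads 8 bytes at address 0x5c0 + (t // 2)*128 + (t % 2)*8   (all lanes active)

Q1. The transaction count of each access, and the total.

A1: 1 transaction
A2: 2 transactions
A3: 2 transactions
A4: 1 transaction
A5: 4 transactions

Answer: 1,2,2,1,4; total 10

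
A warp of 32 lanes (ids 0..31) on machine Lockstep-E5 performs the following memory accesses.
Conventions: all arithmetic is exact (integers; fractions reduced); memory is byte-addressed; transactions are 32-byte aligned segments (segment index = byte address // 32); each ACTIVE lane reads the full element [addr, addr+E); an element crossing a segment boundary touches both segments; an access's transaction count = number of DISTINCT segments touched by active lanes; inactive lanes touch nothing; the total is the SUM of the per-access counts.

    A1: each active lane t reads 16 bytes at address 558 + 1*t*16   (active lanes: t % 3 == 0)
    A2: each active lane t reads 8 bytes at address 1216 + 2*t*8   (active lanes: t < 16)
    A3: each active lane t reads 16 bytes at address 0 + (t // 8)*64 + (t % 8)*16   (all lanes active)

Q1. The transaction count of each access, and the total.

A1: 16 transactions
A2: 8 transactions
A3: 10 transactions

Answer: 16,8,10; total 34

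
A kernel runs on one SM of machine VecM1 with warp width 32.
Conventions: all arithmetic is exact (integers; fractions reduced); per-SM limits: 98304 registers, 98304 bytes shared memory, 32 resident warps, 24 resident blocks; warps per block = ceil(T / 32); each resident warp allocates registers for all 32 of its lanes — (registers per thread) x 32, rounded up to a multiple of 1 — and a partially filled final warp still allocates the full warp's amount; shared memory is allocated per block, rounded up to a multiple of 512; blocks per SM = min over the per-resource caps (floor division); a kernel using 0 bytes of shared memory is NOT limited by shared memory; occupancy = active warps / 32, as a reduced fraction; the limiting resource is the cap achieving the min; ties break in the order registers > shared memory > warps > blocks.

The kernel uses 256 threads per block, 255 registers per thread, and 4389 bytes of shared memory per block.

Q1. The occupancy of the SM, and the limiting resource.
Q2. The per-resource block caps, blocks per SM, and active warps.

Answer: occupancy 1/4, limited by registers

registers: 1 block
shared memory: 21 blocks
warps: 4 blocks
blocks: 24 blocks

Answer: 1 block, 8 active warps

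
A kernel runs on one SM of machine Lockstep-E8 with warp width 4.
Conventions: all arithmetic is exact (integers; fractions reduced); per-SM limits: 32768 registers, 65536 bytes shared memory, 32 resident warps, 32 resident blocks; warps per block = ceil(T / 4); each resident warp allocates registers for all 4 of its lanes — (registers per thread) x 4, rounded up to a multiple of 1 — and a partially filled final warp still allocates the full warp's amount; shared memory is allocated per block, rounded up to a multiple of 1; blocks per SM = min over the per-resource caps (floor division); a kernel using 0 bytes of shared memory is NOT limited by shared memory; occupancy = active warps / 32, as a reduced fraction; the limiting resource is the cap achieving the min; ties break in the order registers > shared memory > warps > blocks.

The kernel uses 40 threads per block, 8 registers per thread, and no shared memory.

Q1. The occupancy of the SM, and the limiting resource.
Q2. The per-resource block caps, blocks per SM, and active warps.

Answer: occupancy 15/16, limited by warps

registers: 102 blocks
shared memory: no limit (kernel uses none)
warps: 3 blocks
blocks: 32 blocks

Answer: 3 blocks, 30 active warps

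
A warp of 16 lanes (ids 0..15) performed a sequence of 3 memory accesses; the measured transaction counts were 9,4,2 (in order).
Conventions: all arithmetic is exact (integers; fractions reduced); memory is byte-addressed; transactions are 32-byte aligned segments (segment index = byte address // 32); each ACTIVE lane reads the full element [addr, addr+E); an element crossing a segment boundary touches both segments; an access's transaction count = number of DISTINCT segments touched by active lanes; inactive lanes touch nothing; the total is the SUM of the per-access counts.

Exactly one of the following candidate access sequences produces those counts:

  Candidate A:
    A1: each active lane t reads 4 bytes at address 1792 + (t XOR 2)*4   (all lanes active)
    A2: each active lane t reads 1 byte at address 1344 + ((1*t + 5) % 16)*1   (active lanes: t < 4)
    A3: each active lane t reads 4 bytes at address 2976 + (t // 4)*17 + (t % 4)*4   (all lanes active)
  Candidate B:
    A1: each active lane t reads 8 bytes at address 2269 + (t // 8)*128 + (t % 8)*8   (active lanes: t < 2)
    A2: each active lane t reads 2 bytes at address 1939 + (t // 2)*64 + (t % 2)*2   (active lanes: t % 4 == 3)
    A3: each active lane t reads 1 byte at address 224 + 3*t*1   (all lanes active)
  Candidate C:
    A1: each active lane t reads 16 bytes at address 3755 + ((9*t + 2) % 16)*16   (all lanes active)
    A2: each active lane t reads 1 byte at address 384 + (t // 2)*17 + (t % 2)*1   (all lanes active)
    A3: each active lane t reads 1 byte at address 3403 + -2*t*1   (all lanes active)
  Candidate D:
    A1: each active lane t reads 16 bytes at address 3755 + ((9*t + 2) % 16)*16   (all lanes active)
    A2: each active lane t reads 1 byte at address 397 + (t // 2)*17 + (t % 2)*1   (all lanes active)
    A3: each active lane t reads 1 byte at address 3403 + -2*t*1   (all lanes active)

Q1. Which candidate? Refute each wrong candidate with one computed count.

A: A1 gives 2 transactions, not 9
B: A1 gives 2 transactions, not 9
D: A2 gives 5 transactions, not 4
C: all counts match (9,4,2)

Answer: C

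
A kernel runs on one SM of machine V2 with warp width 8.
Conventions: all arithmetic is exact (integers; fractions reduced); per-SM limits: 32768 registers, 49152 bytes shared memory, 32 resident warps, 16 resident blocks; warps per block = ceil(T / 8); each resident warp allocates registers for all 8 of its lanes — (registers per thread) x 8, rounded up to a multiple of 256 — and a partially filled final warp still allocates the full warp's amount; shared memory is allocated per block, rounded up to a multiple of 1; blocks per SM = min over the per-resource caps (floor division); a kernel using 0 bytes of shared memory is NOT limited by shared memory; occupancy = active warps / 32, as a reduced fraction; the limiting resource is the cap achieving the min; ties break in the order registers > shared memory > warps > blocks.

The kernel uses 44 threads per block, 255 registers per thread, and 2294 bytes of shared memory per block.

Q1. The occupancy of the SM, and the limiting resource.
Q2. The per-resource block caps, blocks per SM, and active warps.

Answer: occupancy 3/8, limited by registers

registers: 2 blocks
shared memory: 21 blocks
warps: 5 blocks
blocks: 16 blocks

Answer: 2 blocks, 12 active warps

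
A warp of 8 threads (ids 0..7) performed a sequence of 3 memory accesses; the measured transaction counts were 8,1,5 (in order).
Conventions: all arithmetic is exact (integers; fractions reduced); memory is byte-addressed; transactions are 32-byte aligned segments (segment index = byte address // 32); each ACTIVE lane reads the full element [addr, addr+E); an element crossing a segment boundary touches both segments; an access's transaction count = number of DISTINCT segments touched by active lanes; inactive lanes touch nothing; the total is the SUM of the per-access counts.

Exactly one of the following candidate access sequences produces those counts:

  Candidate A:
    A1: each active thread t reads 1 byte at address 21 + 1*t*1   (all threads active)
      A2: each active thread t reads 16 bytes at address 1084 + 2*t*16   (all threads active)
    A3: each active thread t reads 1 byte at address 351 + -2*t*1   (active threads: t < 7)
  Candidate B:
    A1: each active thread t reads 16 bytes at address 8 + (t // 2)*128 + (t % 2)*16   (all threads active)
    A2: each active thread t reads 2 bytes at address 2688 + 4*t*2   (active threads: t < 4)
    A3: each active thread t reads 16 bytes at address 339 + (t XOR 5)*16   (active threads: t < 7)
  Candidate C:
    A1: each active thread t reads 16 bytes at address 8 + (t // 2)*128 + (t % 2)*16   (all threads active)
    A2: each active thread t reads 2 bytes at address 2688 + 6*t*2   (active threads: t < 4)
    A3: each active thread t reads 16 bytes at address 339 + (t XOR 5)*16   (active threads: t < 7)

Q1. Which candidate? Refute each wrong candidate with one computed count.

A: A1 gives 1 transaction, not 8
C: A2 gives 2 transactions, not 1
B: all counts match (8,1,5)

Answer: B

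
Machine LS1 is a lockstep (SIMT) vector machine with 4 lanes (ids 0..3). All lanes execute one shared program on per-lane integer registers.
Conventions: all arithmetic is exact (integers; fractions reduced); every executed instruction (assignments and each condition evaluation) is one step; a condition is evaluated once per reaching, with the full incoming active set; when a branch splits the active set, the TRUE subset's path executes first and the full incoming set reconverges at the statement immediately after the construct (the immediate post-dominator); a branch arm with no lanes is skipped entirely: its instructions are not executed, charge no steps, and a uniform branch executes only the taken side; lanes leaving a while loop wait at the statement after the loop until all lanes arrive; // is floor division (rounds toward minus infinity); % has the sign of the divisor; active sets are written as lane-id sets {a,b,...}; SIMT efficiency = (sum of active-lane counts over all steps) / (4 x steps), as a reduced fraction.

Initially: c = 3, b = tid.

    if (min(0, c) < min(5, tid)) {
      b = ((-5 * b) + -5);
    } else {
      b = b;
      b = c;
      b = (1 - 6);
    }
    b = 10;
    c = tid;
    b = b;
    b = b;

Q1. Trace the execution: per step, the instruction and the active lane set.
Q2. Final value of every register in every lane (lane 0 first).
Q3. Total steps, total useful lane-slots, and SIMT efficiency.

step 0: eval (min(0, c) < min(5, tid)) {0,1,2,3}
step 1: b <- ((-5 * b) + -5)         {1,2,3}
step 2: b <- b                       {0}
step 3: b <- c                       {0}
step 4: b <- (1 - 6)                 {0}
step 5: b <- 10                      {0,1,2,3}
step 6: c <- tid                     {0,1,2,3}
step 7: b <- b                       {0,1,2,3}
step 8: b <- b                       {0,1,2,3}

Answer: 9 steps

c: 0,1,2,3
b: 10,10,10,10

steps = 9; useful = 26; efficiency = 26/36 = 13/18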